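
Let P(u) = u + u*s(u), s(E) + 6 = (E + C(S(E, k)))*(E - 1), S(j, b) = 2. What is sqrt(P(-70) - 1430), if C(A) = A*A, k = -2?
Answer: 10*I*sqrt(3291) ≈ 573.67*I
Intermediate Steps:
C(A) = A**2
s(E) = -6 + (-1 + E)*(4 + E) (s(E) = -6 + (E + 2**2)*(E - 1) = -6 + (E + 4)*(-1 + E) = -6 + (4 + E)*(-1 + E) = -6 + (-1 + E)*(4 + E))
P(u) = u + u*(-10 + u**2 + 3*u)
sqrt(P(-70) - 1430) = sqrt(-70*(-9 + (-70)**2 + 3*(-70)) - 1430) = sqrt(-70*(-9 + 4900 - 210) - 1430) = sqrt(-70*4681 - 1430) = sqrt(-327670 - 1430) = sqrt(-329100) = 10*I*sqrt(3291)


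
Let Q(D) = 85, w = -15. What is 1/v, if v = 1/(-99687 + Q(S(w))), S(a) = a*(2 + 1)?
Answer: -99602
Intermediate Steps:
S(a) = 3*a (S(a) = a*3 = 3*a)
v = -1/99602 (v = 1/(-99687 + 85) = 1/(-99602) = -1/99602 ≈ -1.0040e-5)
1/v = 1/(-1/99602) = -99602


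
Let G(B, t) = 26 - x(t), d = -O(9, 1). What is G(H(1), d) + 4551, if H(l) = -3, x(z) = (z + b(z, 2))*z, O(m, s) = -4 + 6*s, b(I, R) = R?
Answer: 4577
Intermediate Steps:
x(z) = z*(2 + z) (x(z) = (z + 2)*z = (2 + z)*z = z*(2 + z))
d = -2 (d = -(-4 + 6*1) = -(-4 + 6) = -1*2 = -2)
G(B, t) = 26 - t*(2 + t)
G(H(1), d) + 4551 = (26 - 1*(-2)*(2 - 2)) + 4551 = (26 - 1*(-2)*0) + 4551 = (26 + 0) + 4551 = 26 + 4551 = 4577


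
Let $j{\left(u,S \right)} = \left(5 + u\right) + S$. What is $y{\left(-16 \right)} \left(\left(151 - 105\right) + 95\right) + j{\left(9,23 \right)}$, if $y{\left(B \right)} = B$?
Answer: $-2219$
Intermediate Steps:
$j{\left(u,S \right)} = 5 + S + u$
$y{\left(-16 \right)} \left(\left(151 - 105\right) + 95\right) + j{\left(9,23 \right)} = - 16 \left(\left(151 - 105\right) + 95\right) + \left(5 + 23 + 9\right) = - 16 \left(46 + 95\right) + 37 = \left(-16\right) 141 + 37 = -2256 + 37 = -2219$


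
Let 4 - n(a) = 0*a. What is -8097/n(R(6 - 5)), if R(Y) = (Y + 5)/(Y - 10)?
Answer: -8097/4 ≈ -2024.3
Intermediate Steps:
R(Y) = (5 + Y)/(-10 + Y)
n(a) = 4 (n(a) = 4 - 0*a = 4 - 1*0 = 4 + 0 = 4)
-8097/n(R(6 - 5)) = -8097/4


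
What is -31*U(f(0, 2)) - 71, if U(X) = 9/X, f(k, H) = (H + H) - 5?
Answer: 208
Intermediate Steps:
f(k, H) = -5 + 2*H (f(k, H) = 2*H - 5 = -5 + 2*H)
-31*U(f(0, 2)) - 71 = -279/(-5 + 2*2) - 71 = -279/(-5 + 4) - 71 = -279/(-1) - 71 = -279*(-1) - 71 = -31*(-9) - 71 = 279 - 71 = 208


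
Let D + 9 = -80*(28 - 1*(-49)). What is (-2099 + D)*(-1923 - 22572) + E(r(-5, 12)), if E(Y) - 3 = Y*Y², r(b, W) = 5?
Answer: 202524788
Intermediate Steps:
D = -6169 (D = -9 - 80*(28 - 1*(-49)) = -9 - 80*(28 + 49) = -9 - 80*77 = -9 - 6160 = -6169)
E(Y) = 3 + Y³ (E(Y) = 3 + Y*Y² = 3 + Y³)
(-2099 + D)*(-1923 - 22572) + E(r(-5, 12)) = (-2099 - 6169)*(-1923 - 22572) + (3 + 5³) = -8268*(-24495) + (3 + 125) = 202524660 + 128 = 202524788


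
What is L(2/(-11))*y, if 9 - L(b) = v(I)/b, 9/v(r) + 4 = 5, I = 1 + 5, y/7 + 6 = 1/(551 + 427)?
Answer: -1601691/652 ≈ -2456.6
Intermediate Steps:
y = -41069/978 (y = -42 + 7/(551 + 427) = -42 + 7/978 = -41069/978 ≈ -41.993)
I = 6
v(r) = 9 (v(r) = 9/(-4 + 5) = 9/1 = 9*1 = 9)
L(b) = 9 - 9/b
L(2/(-11))*y = (9 - 9/(2/(-11)))*(-41069/978) = (9 - 9/(2*(-1/11)))*(-41069/978) = (9 - 9/(-2/11))*(-41069/978) = (9 - 9*(-11/2))*(-41069/978) = (9 + 99/2)*(-41069/978) = (117/2)*(-41069/978) = -1601691/652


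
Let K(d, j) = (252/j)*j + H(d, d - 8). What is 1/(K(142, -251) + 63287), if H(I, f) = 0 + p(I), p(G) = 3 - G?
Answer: 1/63400 ≈ 1.5773e-5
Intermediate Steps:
H(I, f) = 3 - I (H(I, f) = 0 + (3 - I) = 3 - I)
K(d, j) = 255 - d (K(d, j) = (252/j)*j + (3 - d) = 252 + (3 - d) = 255 - d)
1/(K(142, -251) + 63287) = 1/((255 - 1*142) + 63287) = 1/((255 - 142) + 63287) = 1/(113 + 63287) = 1/63400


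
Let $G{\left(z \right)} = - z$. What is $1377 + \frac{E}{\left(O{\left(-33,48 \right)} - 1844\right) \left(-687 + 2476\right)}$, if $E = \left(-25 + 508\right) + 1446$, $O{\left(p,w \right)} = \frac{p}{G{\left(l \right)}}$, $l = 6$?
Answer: $\frac{9058112823}{6578153} \approx 1377.0$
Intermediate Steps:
$O{\left(p,w \right)} = - \frac{p}{6}$ ($O{\left(p,w \right)} = \frac{p}{\left(-1\right) 6} = \frac{p}{-6} = p \left(- \frac{1}{6}\right) = - \frac{p}{6}$)
$E = 1929$ ($E = 483 + 1446 = 1929$)
$1377 + \frac{E}{\left(O{\left(-33,48 \right)} - 1844\right) \left(-687 + 2476\right)} = 1377 + \frac{1929}{\left(\left(- \frac{1}{6}\right) \left(-33\right) - 1844\right) \left(-687 + 2476\right)} = 1377 + \frac{1929}{\left(\frac{11}{2} - 1844\right) 1789} = 1377 + \frac{1929}{\left(- \frac{3677}{2}\right) 1789} = 1377 + \frac{1929}{- \frac{6578153}{2}} = 1377 + 1929 \left(- \frac{2}{6578153}\right) = 1377 - \frac{3858}{6578153} = \frac{9058112823}{6578153}$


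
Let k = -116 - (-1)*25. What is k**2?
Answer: 8281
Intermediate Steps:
k = -91 (k = -116 - 1*(-25) = -116 + 25 = -91)
k**2 = (-91)**2 = 8281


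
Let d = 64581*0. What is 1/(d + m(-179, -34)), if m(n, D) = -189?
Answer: -1/189 ≈ -0.0052910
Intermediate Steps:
d = 0
1/(d + m(-179, -34)) = 1/(0 - 189) = 1/(-189) = -1/189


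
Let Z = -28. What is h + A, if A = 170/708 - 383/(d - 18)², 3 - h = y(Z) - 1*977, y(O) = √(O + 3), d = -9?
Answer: 84277021/86022 - 5*I ≈ 979.71 - 5.0*I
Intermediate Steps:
y(O) = √(3 + O)
h = 980 - 5*I (h = 3 - (√(3 - 28) - 1*977) = 3 - (√(-25) - 977) = 3 - (5*I - 977) = 3 - (-977 + 5*I) = 3 + (977 - 5*I) = 980 - 5*I ≈ 980.0 - 5.0*I)
A = -24539/86022 (A = 170/708 - 383/(-9 - 18)² = 170*(1/708) - 383/((-27)²) = 85/354 - 383/729 = -24539/86022 ≈ -0.28526)
h + A = (980 - 5*I) - 24539/86022 = 84277021/86022 - 5*I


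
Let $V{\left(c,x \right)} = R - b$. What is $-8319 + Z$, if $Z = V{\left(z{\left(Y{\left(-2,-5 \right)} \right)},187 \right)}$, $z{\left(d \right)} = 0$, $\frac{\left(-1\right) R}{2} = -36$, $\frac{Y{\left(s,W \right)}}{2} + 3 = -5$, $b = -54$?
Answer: $-8193$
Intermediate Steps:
$Y{\left(s,W \right)} = -16$ ($Y{\left(s,W \right)} = -6 + 2 \left(-5\right) = -6 - 10 = -16$)
$R = 72$ ($R = \left(-2\right) \left(-36\right) = 72$)
$V{\left(c,x \right)} = 126$ ($V{\left(c,x \right)} = 72 - -54 = 72 + 54 = 126$)
$Z = 126$
$-8319 + Z = -8319 + 126 = -8193$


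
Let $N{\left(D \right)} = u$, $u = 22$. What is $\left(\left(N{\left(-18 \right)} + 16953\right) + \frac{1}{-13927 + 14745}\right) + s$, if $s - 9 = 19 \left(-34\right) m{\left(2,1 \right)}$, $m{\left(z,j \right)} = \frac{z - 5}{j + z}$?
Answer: $\frac{14421341}{818} \approx 17630.0$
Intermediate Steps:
$N{\left(D \right)} = 22$
$m{\left(z,j \right)} = \frac{-5 + z}{j + z}$
$s = 655$ ($s = 9 + 19 \left(-34\right) \frac{-5 + 2}{1 + 2} = 9 - 646 \cdot \frac{1}{3} \left(-3\right) = 9 - -646 = 9 + 646 = 655$)
$\left(\left(N{\left(-18 \right)} + 16953\right) + \frac{1}{-13927 + 14745}\right) + s = \left(\left(22 + 16953\right) + \frac{1}{-13927 + 14745}\right) + 655 = \left(16975 + \frac{1}{818}\right) + 655 = \frac{13885551}{818} + 655 = \frac{14421341}{818}$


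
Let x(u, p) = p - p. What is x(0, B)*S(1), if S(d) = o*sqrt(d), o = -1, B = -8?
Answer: 0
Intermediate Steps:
x(u, p) = 0
S(d) = -sqrt(d)
x(0, B)*S(1) = 0*(-sqrt(1)) = 0*(-1*1) = 0*(-1) = 0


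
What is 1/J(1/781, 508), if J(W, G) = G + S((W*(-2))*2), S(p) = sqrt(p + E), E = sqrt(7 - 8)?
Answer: 781/(396748 + sqrt(781)*sqrt(-4 + 781*I)) ≈ 0.0019658 - 2.7395e-6*I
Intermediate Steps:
E = I (E = sqrt(-1) = I ≈ 1.0*I)
S(p) = sqrt(I + p) (S(p) = sqrt(p + I) = sqrt(I + p))
J(W, G) = G + sqrt(I - 4*W) (J(W, G) = G + sqrt(I + (W*(-2))*2) = G + sqrt(I - 2*W*2) = G + sqrt(I - 4*W))
1/J(1/781, 508) = 1/(508 + sqrt(I - 4/781)) = 1/(508 + sqrt(-4/781 + I))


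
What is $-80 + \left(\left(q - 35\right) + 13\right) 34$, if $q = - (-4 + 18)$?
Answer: $-1304$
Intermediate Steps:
$q = -14$ ($q = \left(-1\right) 14 = -14$)
$-80 + \left(\left(q - 35\right) + 13\right) 34 = -80 + \left(\left(-14 - 35\right) + 13\right) 34 = -80 + \left(-49 + 13\right) 34 = -80 - 1224 = -1304$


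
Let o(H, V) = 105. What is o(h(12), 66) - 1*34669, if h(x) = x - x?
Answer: -34564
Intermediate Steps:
h(x) = 0
o(h(12), 66) - 1*34669 = 105 - 1*34669 = 105 - 34669 = -34564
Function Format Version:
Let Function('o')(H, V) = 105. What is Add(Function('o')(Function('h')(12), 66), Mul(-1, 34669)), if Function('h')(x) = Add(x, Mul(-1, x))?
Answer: -34564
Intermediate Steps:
Function('h')(x) = 0
Add(Function('o')(Function('h')(12), 66), Mul(-1, 34669)) = Add(105, Mul(-1, 34669)) = Add(105, -34669) = -34564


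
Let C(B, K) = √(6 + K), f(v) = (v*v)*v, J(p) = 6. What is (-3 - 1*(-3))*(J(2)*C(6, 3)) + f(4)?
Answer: 64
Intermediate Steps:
f(v) = v³ (f(v) = v²*v = v³)
(-3 - 1*(-3))*(J(2)*C(6, 3)) + f(4) = (-3 - 1*(-3))*(6*√(6 + 3)) + 4³ = (-3 + 3)*(6*√9) + 64 = 0*(6*3) + 64 = 0*18 + 64 = 0 + 64 = 64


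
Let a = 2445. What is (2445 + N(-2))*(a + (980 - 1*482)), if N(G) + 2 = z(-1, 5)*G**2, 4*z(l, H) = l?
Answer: 7186806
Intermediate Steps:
z(l, H) = l/4
N(G) = -2 - G**2/4 (N(G) = -2 + ((1/4)*(-1))*G**2 = -2 - G**2/4)
(2445 + N(-2))*(a + (980 - 1*482)) = (2445 + (-2 - 1/4*(-2)**2))*(2445 + (980 - 1*482)) = (2445 + (-2 - 1/4*4))*(2445 + (980 - 482)) = (2445 + (-2 - 1))*(2445 + 498) = (2445 - 3)*2943 = 2442*2943 = 7186806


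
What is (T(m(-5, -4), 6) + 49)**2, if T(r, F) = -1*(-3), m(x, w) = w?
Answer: 2704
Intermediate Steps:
T(r, F) = 3
(T(m(-5, -4), 6) + 49)**2 = (3 + 49)**2 = 52**2 = 2704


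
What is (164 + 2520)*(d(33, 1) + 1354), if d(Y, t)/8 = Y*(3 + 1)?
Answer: 6468440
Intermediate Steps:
d(Y, t) = 32*Y (d(Y, t) = 8*(Y*(3 + 1)) = 8*(Y*4) = 8*(4*Y) = 32*Y)
(164 + 2520)*(d(33, 1) + 1354) = (164 + 2520)*(32*33 + 1354) = 2684*(1056 + 1354) = 2684*2410 = 6468440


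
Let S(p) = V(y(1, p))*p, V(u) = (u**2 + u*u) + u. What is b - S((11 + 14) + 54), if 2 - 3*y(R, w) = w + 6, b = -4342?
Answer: -1107869/9 ≈ -1.2310e+5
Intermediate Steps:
y(R, w) = -4/3 - w/3 (y(R, w) = 2/3 - (w + 6)/3 = 2/3 - (6 + w)/3 = 2/3 + (-2 - w/3) = -4/3 - w/3)
V(u) = u + 2*u**2 (V(u) = (u**2 + u**2) + u = 2*u**2 + u = u + 2*u**2)
S(p) = p*(-5/3 - 2*p/3)*(-4/3 - p/3) (S(p) = ((-4/3 - p/3)*(1 + 2*(-4/3 - p/3)))*p = ((-4/3 - p/3)*(1 + (-8/3 - 2*p/3)))*p = ((-4/3 - p/3)*(-5/3 - 2*p/3))*p = ((-5/3 - 2*p/3)*(-4/3 - p/3))*p = p*(-5/3 - 2*p/3)*(-4/3 - p/3))
b - S((11 + 14) + 54) = -4342 - ((11 + 14) + 54)*(4 + ((11 + 14) + 54))*(5 + 2*((11 + 14) + 54))/9 = -4342 - (25 + 54)*(4 + (25 + 54))*(5 + 2*(25 + 54))/9 = -4342 - 79*(4 + 79)*(5 + 2*79)/9 = -4342 - 79*83*(5 + 158)/9 = -4342 - 79*83*163/9 = -4342 - 1*1068791/9 = -4342 - 1068791/9 = -1107869/9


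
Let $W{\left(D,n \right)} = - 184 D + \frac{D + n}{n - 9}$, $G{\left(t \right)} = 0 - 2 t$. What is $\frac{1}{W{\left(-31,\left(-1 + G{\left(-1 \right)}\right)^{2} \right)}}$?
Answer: $\frac{4}{22831} \approx 0.0001752$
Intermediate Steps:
$G{\left(t \right)} = - 2 t$
$W{\left(D,n \right)} = - 184 D + \frac{D + n}{-9 + n}$
$\frac{1}{W{\left(-31,\left(-1 + G{\left(-1 \right)}\right)^{2} \right)}} = \frac{1}{\frac{1}{-9 + \left(-1 - -2\right)^{2}} \left(\left(-1 - -2\right)^{2} + 1657 \left(-31\right) - - 5704 \left(-1 - -2\right)^{2}\right)} = \frac{1}{\frac{1}{-9 + \left(-1 + 2\right)^{2}} \left(\left(-1 + 2\right)^{2} - 51367 - - 5704 \left(-1 + 2\right)^{2}\right)} = \frac{1}{\frac{1}{-9 + 1^{2}} \left(1^{2} - 51367 - - 5704 \cdot 1^{2}\right)} = \frac{1}{\frac{1}{-9 + 1} \left(1 - 51367 - \left(-5704\right) 1\right)} = \frac{1}{\frac{1}{-8} \left(1 - 51367 + 5704\right)} = \frac{1}{\left(- \frac{1}{8}\right) \left(-45662\right)} = \frac{1}{\frac{22831}{4}} = \frac{4}{22831}$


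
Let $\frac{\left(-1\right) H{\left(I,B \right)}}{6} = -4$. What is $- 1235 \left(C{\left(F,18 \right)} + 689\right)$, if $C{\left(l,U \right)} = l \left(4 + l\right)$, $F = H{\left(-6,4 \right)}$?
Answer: $-1680835$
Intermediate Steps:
$H{\left(I,B \right)} = 24$ ($H{\left(I,B \right)} = \left(-6\right) \left(-4\right) = 24$)
$F = 24$
$- 1235 \left(C{\left(F,18 \right)} + 689\right) = - 1235 \left(24 \left(4 + 24\right) + 689\right) = - 1235 \left(24 \cdot 28 + 689\right) = - 1235 \left(672 + 689\right) = \left(-1235\right) 1361 = -1680835$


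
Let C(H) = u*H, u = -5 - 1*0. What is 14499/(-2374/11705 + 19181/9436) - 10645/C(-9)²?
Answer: 72014786928479/9095064345 ≈ 7918.0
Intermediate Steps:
u = -5 (u = -5 + 0 = -5)
C(H) = -5*H
14499/(-2374/11705 + 19181/9436) - 10645/C(-9)² = 14499/(-2374/11705 + 19181/9436) - 10645/((-5*(-9))²) = 14499/(-2374*1/11705 + 19181*(1/9436)) - 10645/(45²) = 14499/(-2374/11705 + 19181/9436) - 10645/2025 = 14499/(202112541/110448380) - 10645*1/2025 = 14499*(110448380/202112541) - 2129/405 = 177932340180/22456949 - 2129/405 = 72014786928479/9095064345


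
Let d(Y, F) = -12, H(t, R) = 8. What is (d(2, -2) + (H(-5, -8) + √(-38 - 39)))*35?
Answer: -140 + 35*I*√77 ≈ -140.0 + 307.12*I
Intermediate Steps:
(d(2, -2) + (H(-5, -8) + √(-38 - 39)))*35 = (-12 + (8 + √(-38 - 39)))*35 = (-12 + (8 + √(-77)))*35 = (-12 + (8 + I*√77))*35 = (-4 + I*√77)*35 = -140 + 35*I*√77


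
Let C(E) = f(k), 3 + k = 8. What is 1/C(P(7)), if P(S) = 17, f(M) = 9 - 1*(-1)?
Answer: ⅒ ≈ 0.10000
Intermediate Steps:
k = 5 (k = -3 + 8 = 5)
f(M) = 10 (f(M) = 9 + 1 = 10)
C(E) = 10
1/C(P(7)) = 1/10 = ⅒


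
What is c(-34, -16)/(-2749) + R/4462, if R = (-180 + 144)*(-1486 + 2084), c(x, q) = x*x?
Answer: -1398664/266653 ≈ -5.2453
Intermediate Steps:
c(x, q) = x²
R = -21528 (R = -36*598 = -21528)
c(-34, -16)/(-2749) + R/4462 = (-34)²/(-2749) - 21528/4462 = 1156*(-1/2749) - 21528*1/4462 = -1156/2749 - 468/97 = -1398664/266653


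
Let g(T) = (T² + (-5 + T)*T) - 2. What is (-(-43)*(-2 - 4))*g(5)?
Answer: -5934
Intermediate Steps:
g(T) = -2 + T² + T*(-5 + T) (g(T) = (T² + T*(-5 + T)) - 2 = -2 + T² + T*(-5 + T))
(-(-43)*(-2 - 4))*g(5) = (-(-43)*(-2 - 4))*(-2 - 5*5 + 2*5²) = (-(-43)*(-6))*(-2 - 25 + 2*25) = (-43*6)*(-2 - 25 + 50) = -258*23 = -5934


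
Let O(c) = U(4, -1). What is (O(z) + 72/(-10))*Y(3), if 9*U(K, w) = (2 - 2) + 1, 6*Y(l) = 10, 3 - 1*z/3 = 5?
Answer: -319/27 ≈ -11.815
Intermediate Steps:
z = -6 (z = 9 - 3*5 = 9 - 15 = -6)
Y(l) = 5/3 (Y(l) = (⅙)*10 = 5/3)
U(K, w) = ⅑ (U(K, w) = ((2 - 2) + 1)/9 = (0 + 1)/9 = (⅑)*1 = ⅑)
O(c) = ⅑
(O(z) + 72/(-10))*Y(3) = (⅑ + 72/(-10))*(5/3) = (⅑ + 72*(-⅒))*(5/3) = (⅑ - 36/5)*(5/3) = -319/45*5/3 = -319/27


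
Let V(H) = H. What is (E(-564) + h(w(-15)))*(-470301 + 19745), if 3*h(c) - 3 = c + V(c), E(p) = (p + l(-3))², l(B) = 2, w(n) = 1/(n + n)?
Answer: -6403763241344/45 ≈ -1.4231e+11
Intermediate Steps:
w(n) = 1/(2*n)
E(p) = (2 + p)² (E(p) = (p + 2)² = (2 + p)²)
h(c) = 1 + 2*c/3 (h(c) = 1 + (c + c)/3 = 1 + (2*c)/3 = 1 + 2*c/3)
(E(-564) + h(w(-15)))*(-470301 + 19745) = ((2 - 564)² + (1 + 2*((½)/(-15))/3))*(-470301 + 19745) = ((-562)² + (1 + 2*((½)*(-1/15))/3))*(-450556) = (315844 + (1 + (⅔)*(-1/30)))*(-450556) = (315844 + (1 - 1/45))*(-450556) = (315844 + 44/45)*(-450556) = (14213024/45)*(-450556) = -6403763241344/45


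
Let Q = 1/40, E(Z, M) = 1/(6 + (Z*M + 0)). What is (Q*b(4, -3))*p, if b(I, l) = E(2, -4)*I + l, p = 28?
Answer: -7/2 ≈ -3.5000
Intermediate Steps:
E(Z, M) = 1/(6 + M*Z) (E(Z, M) = 1/(6 + (M*Z + 0)) = 1/(6 + M*Z))
b(I, l) = l - I/2 (b(I, l) = I/(6 - 4*2) + l = I/(6 - 8) + l = I/(-2) + l = -I/2 + l = l - I/2)
Q = 1/40 ≈ 0.025000
(Q*b(4, -3))*p = ((-3 - 1/2*4)/40)*28 = ((-3 - 2)/40)*28 = ((1/40)*(-5))*28 = -1/8*28 = -7/2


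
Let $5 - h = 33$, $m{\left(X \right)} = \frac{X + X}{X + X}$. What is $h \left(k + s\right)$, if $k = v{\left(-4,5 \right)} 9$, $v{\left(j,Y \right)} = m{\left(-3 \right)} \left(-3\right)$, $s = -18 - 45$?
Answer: $2520$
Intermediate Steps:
$s = -63$
$m{\left(X \right)} = 1$ ($m{\left(X \right)} = \frac{2 X}{2 X} = 2 X \frac{1}{2 X} = 1$)
$h = -28$ ($h = 5 - 33 = -28$)
$v{\left(j,Y \right)} = -3$ ($v{\left(j,Y \right)} = 1 \left(-3\right) = -3$)
$k = -27$ ($k = \left(-3\right) 9 = -27$)
$h \left(k + s\right) = - 28 \left(-27 - 63\right) = \left(-28\right) \left(-90\right) = 2520$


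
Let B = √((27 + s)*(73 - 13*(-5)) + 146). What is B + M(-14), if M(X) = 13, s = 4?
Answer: 13 + 2*√1106 ≈ 79.513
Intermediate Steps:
B = 2*√1106 (B = √((27 + 4)*(73 - 13*(-5)) + 146) = √(31*(73 + 65) + 146) = √(31*138 + 146) = √(4278 + 146) = √4424 = 2*√1106 ≈ 66.513)
B + M(-14) = 2*√1106 + 13 = 13 + 2*√1106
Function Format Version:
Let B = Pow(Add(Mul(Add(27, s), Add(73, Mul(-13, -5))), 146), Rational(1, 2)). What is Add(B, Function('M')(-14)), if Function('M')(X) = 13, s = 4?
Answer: Add(13, Mul(2, Pow(1106, Rational(1, 2)))) ≈ 79.513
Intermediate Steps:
B = Mul(2, Pow(1106, Rational(1, 2))) (B = Pow(Add(Mul(Add(27, 4), Add(73, Mul(-13, -5))), 146), Rational(1, 2)) = Pow(Add(Mul(31, Add(73, 65)), 146), Rational(1, 2)) = Pow(Add(Mul(31, 138), 146), Rational(1, 2)) = Pow(Add(4278, 146), Rational(1, 2)) = Pow(4424, Rational(1, 2)) = Mul(2, Pow(1106, Rational(1, 2))) ≈ 66.513)
Add(B, Function('M')(-14)) = Add(Mul(2, Pow(1106, Rational(1, 2))), 13) = Add(13, Mul(2, Pow(1106, Rational(1, 2))))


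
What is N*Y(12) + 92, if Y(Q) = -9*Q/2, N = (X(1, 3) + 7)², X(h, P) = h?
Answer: -3364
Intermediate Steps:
N = 64 (N = (1 + 7)² = 8² = 64)
Y(Q) = -9*Q/2
N*Y(12) + 92 = 64*(-9/2*12) + 92 = 64*(-54) + 92 = -3456 + 92 = -3364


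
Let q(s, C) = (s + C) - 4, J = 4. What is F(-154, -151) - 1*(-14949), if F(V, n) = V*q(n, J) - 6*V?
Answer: 39127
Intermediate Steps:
q(s, C) = -4 + C + s (q(s, C) = (C + s) - 4 = -4 + C + s)
F(V, n) = -6*V + V*n (F(V, n) = V*(-4 + 4 + n) - 6*V = V*n - 6*V = -6*V + V*n)
F(-154, -151) - 1*(-14949) = -154*(-6 - 151) - 1*(-14949) = -154*(-157) + 14949 = 24178 + 14949 = 39127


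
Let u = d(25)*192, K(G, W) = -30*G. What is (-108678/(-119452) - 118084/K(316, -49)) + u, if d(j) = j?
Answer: 170333732669/35387655 ≈ 4813.4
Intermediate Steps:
u = 4800 (u = 25*192 = 4800)
(-108678/(-119452) - 118084/K(316, -49)) + u = (-108678/(-119452) - 118084/((-30*316))) + 4800 = (-108678*(-1/119452) - 118084/(-9480)) + 4800 = (54339/59726 - 118084*(-1/9480)) + 4800 = (54339/59726 + 29521/2370) + 4800 = 472988669/35387655 + 4800 = 170333732669/35387655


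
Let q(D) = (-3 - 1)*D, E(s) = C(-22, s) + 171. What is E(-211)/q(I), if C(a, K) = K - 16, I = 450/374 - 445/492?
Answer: 1288056/27485 ≈ 46.864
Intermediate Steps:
I = 27485/92004 (I = 450*(1/374) - 445*1/492 = 225/187 - 445/492 = 27485/92004 ≈ 0.29874)
C(a, K) = -16 + K
E(s) = 155 + s (E(s) = (-16 + s) + 171 = 155 + s)
q(D) = -4*D
E(-211)/q(I) = (155 - 211)/((-4*27485/92004)) = -56/(-27485/23001) = -56*(-23001/27485) = 1288056/27485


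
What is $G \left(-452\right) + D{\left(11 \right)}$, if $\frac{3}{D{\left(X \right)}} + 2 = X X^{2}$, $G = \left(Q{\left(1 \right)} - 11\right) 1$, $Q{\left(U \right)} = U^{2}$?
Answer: $\frac{2002361}{443} \approx 4520.0$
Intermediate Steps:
$G = -10$ ($G = \left(1^{2} - 11\right) 1 = \left(1 - 11\right) 1 = \left(-10\right) 1 = -10$)
$D{\left(X \right)} = \frac{3}{-2 + X^{3}}$ ($D{\left(X \right)} = \frac{3}{-2 + X X^{2}} = \frac{3}{-2 + X^{3}}$)
$G \left(-452\right) + D{\left(11 \right)} = \left(-10\right) \left(-452\right) + \frac{3}{-2 + 11^{3}} = 4520 + \frac{3}{-2 + 1331} = 4520 + \frac{3}{1329} = 4520 + 3 \cdot \frac{1}{1329} = 4520 + \frac{1}{443} = \frac{2002361}{443}$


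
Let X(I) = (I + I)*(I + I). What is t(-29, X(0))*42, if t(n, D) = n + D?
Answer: -1218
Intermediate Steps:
X(I) = 4*I² (X(I) = (2*I)*(2*I) = 4*I²)
t(n, D) = D + n
t(-29, X(0))*42 = (4*0² - 29)*42 = (4*0 - 29)*42 = (0 - 29)*42 = -29*42 = -1218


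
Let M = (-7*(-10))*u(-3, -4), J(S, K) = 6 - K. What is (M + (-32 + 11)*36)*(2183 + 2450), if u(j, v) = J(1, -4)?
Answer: -259448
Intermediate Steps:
u(j, v) = 10 (u(j, v) = 6 - 1*(-4) = 6 + 4 = 10)
M = 700 (M = -7*(-10)*10 = 70*10 = 700)
(M + (-32 + 11)*36)*(2183 + 2450) = (700 + (-32 + 11)*36)*(2183 + 2450) = (700 - 21*36)*4633 = (700 - 756)*4633 = -56*4633 = -259448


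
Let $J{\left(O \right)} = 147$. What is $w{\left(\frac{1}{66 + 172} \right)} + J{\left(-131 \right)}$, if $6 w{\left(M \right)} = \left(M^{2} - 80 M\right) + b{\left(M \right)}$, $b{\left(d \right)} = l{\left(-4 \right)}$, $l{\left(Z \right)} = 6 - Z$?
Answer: $\frac{16835803}{113288} \approx 148.61$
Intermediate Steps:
$b{\left(d \right)} = 10$ ($b{\left(d \right)} = 6 - -4 = 6 + 4 = 10$)
$w{\left(M \right)} = \frac{5}{3} - \frac{40 M}{3} + \frac{M^{2}}{6}$ ($w{\left(M \right)} = \frac{\left(M^{2} - 80 M\right) + 10}{6} = \frac{10 + M^{2} - 80 M}{6} = \frac{5}{3} - \frac{40 M}{3} + \frac{M^{2}}{6}$)
$w{\left(\frac{1}{66 + 172} \right)} + J{\left(-131 \right)} = \left(\frac{5}{3} - \frac{40}{3 \left(66 + 172\right)} + \frac{\left(\frac{1}{66 + 172}\right)^{2}}{6}\right) + 147 = \left(\frac{5}{3} - \frac{40}{3 \cdot 238} + \frac{\left(\frac{1}{238}\right)^{2}}{6}\right) + 147 = \left(\frac{5}{3} - \frac{20}{357} + \frac{1}{6 \cdot 56644}\right) + 147 = \left(\frac{5}{3} - \frac{20}{357} + \frac{1}{6} \cdot \frac{1}{56644}\right) + 147 = \left(\frac{5}{3} - \frac{20}{357} + \frac{1}{339864}\right) + 147 = \frac{182467}{113288} + 147 = \frac{16835803}{113288}$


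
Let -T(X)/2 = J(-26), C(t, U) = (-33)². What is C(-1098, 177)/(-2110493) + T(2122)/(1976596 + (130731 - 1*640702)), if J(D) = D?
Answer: -135218999/281391072375 ≈ -0.00048054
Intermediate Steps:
C(t, U) = 1089
T(X) = 52 (T(X) = -2*(-26) = 52)
C(-1098, 177)/(-2110493) + T(2122)/(1976596 + (130731 - 1*640702)) = 1089/(-2110493) + 52/(1976596 + (130731 - 1*640702)) = 1089*(-1/2110493) + 52/(1976596 + (130731 - 640702)) = -99/191863 + 52/(1976596 - 509971) = -99/191863 + 52/1466625 = -135218999/281391072375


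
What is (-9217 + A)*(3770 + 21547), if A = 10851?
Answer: 41367978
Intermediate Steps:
(-9217 + A)*(3770 + 21547) = (-9217 + 10851)*(3770 + 21547) = 1634*25317 = 41367978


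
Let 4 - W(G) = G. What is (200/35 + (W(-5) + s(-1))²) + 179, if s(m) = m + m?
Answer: 1636/7 ≈ 233.71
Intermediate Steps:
s(m) = 2*m
W(G) = 4 - G
(200/35 + (W(-5) + s(-1))²) + 179 = (200/35 + ((4 - 1*(-5)) + 2*(-1))²) + 179 = (200*(1/35) + ((4 + 5) - 2)²) + 179 = (40/7 + (9 - 2)²) + 179 = (40/7 + 7²) + 179 = (40/7 + 49) + 179 = 383/7 + 179 = 1636/7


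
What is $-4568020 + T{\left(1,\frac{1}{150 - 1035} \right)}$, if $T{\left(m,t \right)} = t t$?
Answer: $- \frac{3577787464499}{783225} \approx -4.568 \cdot 10^{6}$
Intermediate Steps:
$T{\left(m,t \right)} = t^{2}$
$-4568020 + T{\left(1,\frac{1}{150 - 1035} \right)} = -4568020 + \left(\frac{1}{150 - 1035}\right)^{2} = -4568020 + \left(\frac{1}{-885}\right)^{2} = -4568020 + \left(- \frac{1}{885}\right)^{2} = -4568020 + \frac{1}{783225} = - \frac{3577787464499}{783225}$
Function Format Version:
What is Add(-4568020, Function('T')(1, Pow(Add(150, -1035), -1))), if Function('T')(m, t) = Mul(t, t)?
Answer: Rational(-3577787464499, 783225) ≈ -4.5680e+6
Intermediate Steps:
Function('T')(m, t) = Pow(t, 2)
Add(-4568020, Function('T')(1, Pow(Add(150, -1035), -1))) = Add(-4568020, Pow(Pow(Add(150, -1035), -1), 2)) = Add(-4568020, Pow(Pow(-885, -1), 2)) = Add(-4568020, Pow(Rational(-1, 885), 2)) = Add(-4568020, Rational(1, 783225)) = Rational(-3577787464499, 783225)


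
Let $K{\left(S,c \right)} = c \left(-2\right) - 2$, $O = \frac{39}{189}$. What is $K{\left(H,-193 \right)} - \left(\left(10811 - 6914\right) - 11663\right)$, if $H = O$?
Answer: $8150$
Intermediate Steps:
$O = \frac{13}{63}$ ($O = 39 \cdot \frac{1}{189} = \frac{13}{63} \approx 0.20635$)
$H = \frac{13}{63} \approx 0.20635$
$K{\left(S,c \right)} = -2 - 2 c$ ($K{\left(S,c \right)} = - 2 c - 2 = -2 - 2 c$)
$K{\left(H,-193 \right)} - \left(\left(10811 - 6914\right) - 11663\right) = \left(-2 - -386\right) - \left(\left(10811 - 6914\right) - 11663\right) = \left(-2 + 386\right) - \left(3897 - 11663\right) = 384 - -7766 = 384 + 7766 = 8150$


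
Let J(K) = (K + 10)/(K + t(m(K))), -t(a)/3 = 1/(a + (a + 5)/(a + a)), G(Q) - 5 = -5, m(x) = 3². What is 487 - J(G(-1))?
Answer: 14029/27 ≈ 519.59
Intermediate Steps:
m(x) = 9
G(Q) = 0 (G(Q) = 5 - 5 = 0)
t(a) = -3/(a + (5 + a)/(2*a)) (t(a) = -3/(a + (a + 5)/(a + a)) = -3/(a + (5 + a)/((2*a))) = -3/(a + (5 + a)*(1/(2*a))) = -3/(a + (5 + a)/(2*a)))
J(K) = (10 + K)/(-27/88 + K) (J(K) = (K + 10)/(K - 6*9/(5 + 9 + 2*9²)) = (10 + K)/(K - 6*9/(5 + 9 + 2*81)) = (10 + K)/(K - 6*9/(5 + 9 + 162)) = (10 + K)/(K - 6*9/176) = (10 + K)/(K - 6*9*1/176) = (10 + K)/(K - 27/88) = (10 + K)/(-27/88 + K))
487 - J(G(-1)) = 487 - 88*(10 + 0)/(-27 + 88*0) = 487 - 88*10/(-27 + 0) = 487 - 88*10/(-27) = 487 - 88*(-1)*10/27 = 487 - 1*(-880/27) = 487 + 880/27 = 14029/27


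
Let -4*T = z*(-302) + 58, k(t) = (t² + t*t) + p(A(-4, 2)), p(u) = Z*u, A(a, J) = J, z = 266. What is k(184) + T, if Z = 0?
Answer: 175561/2 ≈ 87781.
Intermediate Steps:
p(u) = 0 (p(u) = 0*u = 0)
k(t) = 2*t² (k(t) = (t² + t*t) + 0 = (t² + t²) + 0 = 2*t² + 0 = 2*t²)
T = 40137/2 (T = -(266*(-302) + 58)/4 = -(-80332 + 58)/4 = -¼*(-80274) = 40137/2 ≈ 20069.)
k(184) + T = 2*184² + 40137/2 = 2*33856 + 40137/2 = 67712 + 40137/2 = 175561/2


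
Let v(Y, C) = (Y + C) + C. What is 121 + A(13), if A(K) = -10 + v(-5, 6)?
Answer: 118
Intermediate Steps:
v(Y, C) = Y + 2*C (v(Y, C) = (C + Y) + C = Y + 2*C)
A(K) = -3 (A(K) = -10 + (-5 + 2*6) = -10 + (-5 + 12) = -10 + 7 = -3)
121 + A(13) = 121 - 3 = 118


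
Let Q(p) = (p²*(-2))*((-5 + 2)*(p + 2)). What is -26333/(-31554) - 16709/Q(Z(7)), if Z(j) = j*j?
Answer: 10668808/13142241 ≈ 0.81180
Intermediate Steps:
Z(j) = j²
Q(p) = -2*p²*(-6 - 3*p) (Q(p) = (-2*p²)*(-3*(2 + p)) = (-2*p²)*(-6 - 3*p) = -2*p²*(-6 - 3*p))
-26333/(-31554) - 16709/Q(Z(7)) = -26333/(-31554) - 16709*1/(14406*(2 + 7²)) = -26333*(-1/31554) - 16709*1/(14406*(2 + 49)) = 26333/31554 - 16709/(6*2401*51) = 26333/31554 - 16709/734706 = 26333/31554 - 16709*1/734706 = 26333/31554 - 341/14994 = 10668808/13142241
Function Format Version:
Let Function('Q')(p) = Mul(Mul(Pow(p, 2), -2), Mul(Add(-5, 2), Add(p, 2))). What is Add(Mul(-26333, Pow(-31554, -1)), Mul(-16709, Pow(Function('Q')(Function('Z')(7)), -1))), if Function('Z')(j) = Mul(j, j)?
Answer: Rational(10668808, 13142241) ≈ 0.81180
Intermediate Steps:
Function('Z')(j) = Pow(j, 2)
Function('Q')(p) = Mul(-2, Pow(p, 2), Add(-6, Mul(-3, p))) (Function('Q')(p) = Mul(Mul(-2, Pow(p, 2)), Mul(-3, Add(2, p))) = Mul(Mul(-2, Pow(p, 2)), Add(-6, Mul(-3, p))) = Mul(-2, Pow(p, 2), Add(-6, Mul(-3, p))))
Add(Mul(-26333, Pow(-31554, -1)), Mul(-16709, Pow(Function('Q')(Function('Z')(7)), -1))) = Add(Mul(-26333, Pow(-31554, -1)), Mul(-16709, Pow(Mul(6, Pow(Pow(7, 2), 2), Add(2, Pow(7, 2))), -1))) = Add(Mul(-26333, Rational(-1, 31554)), Mul(-16709, Pow(Mul(6, Pow(49, 2), Add(2, 49)), -1))) = Add(Rational(26333, 31554), Mul(-16709, Pow(Mul(6, 2401, 51), -1))) = Add(Rational(26333, 31554), Mul(-16709, Pow(734706, -1))) = Add(Rational(26333, 31554), Mul(-16709, Rational(1, 734706))) = Add(Rational(26333, 31554), Rational(-341, 14994)) = Rational(10668808, 13142241)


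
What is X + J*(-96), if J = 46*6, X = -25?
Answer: -26521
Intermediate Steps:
J = 276
X + J*(-96) = -25 + 276*(-96) = -25 - 26496 = -26521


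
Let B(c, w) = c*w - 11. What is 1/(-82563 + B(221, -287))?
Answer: -1/146001 ≈ -6.8493e-6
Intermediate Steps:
B(c, w) = -11 + c*w
1/(-82563 + B(221, -287)) = 1/(-82563 + (-11 + 221*(-287))) = 1/(-82563 + (-11 - 63427)) = 1/(-82563 - 63438) = 1/(-146001) = -1/146001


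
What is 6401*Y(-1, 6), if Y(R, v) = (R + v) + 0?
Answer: 32005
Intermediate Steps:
Y(R, v) = R + v
6401*Y(-1, 6) = 6401*(-1 + 6) = 6401*5 = 32005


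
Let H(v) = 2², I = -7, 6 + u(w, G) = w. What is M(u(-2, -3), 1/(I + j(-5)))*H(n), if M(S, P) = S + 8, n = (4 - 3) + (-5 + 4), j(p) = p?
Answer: 0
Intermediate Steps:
u(w, G) = -6 + w
n = 0 (n = 1 - 1 = 0)
M(S, P) = 8 + S
H(v) = 4
M(u(-2, -3), 1/(I + j(-5)))*H(n) = (8 + (-6 - 2))*4 = (8 - 8)*4 = 0*4 = 0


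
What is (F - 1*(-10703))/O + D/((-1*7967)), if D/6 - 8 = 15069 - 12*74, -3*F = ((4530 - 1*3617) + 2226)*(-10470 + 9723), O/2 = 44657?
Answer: -645646219/355782319 ≈ -1.8147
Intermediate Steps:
O = 89314 (O = 2*44657 = 89314)
F = 781611 (F = -((4530 - 1*3617) + 2226)*(-10470 + 9723)/3 = -((4530 - 3617) + 2226)*(-747)/3 = -(913 + 2226)*(-747)/3 = -3139*(-747)/3 = -1/3*(-2344833) = 781611)
D = 85134 (D = 48 + 6*(15069 - 12*74) = 48 + 6*(15069 - 1*888) = 48 + 6*(15069 - 888) = 48 + 6*14181 = 48 + 85086 = 85134)
(F - 1*(-10703))/O + D/((-1*7967)) = (781611 - 1*(-10703))/89314 + 85134/((-1*7967)) = (781611 + 10703)*(1/89314) + 85134/(-7967) = 792314*(1/89314) + 85134*(-1/7967) = 396157/44657 - 85134/7967 = -645646219/355782319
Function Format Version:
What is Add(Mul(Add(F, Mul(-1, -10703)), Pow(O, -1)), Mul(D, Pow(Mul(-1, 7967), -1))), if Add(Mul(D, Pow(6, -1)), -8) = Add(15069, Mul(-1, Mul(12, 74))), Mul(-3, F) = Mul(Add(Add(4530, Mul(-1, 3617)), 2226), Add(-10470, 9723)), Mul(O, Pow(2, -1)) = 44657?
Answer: Rational(-645646219, 355782319) ≈ -1.8147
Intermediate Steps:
O = 89314 (O = Mul(2, 44657) = 89314)
F = 781611 (F = Mul(Rational(-1, 3), Mul(Add(Add(4530, Mul(-1, 3617)), 2226), Add(-10470, 9723))) = Mul(Rational(-1, 3), Mul(Add(Add(4530, -3617), 2226), -747)) = Mul(Rational(-1, 3), Mul(Add(913, 2226), -747)) = Mul(Rational(-1, 3), Mul(3139, -747)) = Mul(Rational(-1, 3), -2344833) = 781611)
D = 85134 (D = Add(48, Mul(6, Add(15069, Mul(-1, Mul(12, 74))))) = Add(48, Mul(6, Add(15069, Mul(-1, 888)))) = Add(48, Mul(6, Add(15069, -888))) = Add(48, Mul(6, 14181)) = Add(48, 85086) = 85134)
Add(Mul(Add(F, Mul(-1, -10703)), Pow(O, -1)), Mul(D, Pow(Mul(-1, 7967), -1))) = Add(Mul(Add(781611, Mul(-1, -10703)), Pow(89314, -1)), Mul(85134, Pow(Mul(-1, 7967), -1))) = Add(Mul(Add(781611, 10703), Rational(1, 89314)), Mul(85134, Pow(-7967, -1))) = Add(Mul(792314, Rational(1, 89314)), Mul(85134, Rational(-1, 7967))) = Add(Rational(396157, 44657), Rational(-85134, 7967)) = Rational(-645646219, 355782319)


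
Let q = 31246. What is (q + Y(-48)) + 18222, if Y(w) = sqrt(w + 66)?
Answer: 49468 + 3*sqrt(2) ≈ 49472.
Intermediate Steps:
Y(w) = sqrt(66 + w)
(q + Y(-48)) + 18222 = (31246 + sqrt(66 - 48)) + 18222 = (31246 + sqrt(18)) + 18222 = (31246 + 3*sqrt(2)) + 18222 = 49468 + 3*sqrt(2)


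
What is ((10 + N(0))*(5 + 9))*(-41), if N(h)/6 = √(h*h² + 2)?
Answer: -5740 - 3444*√2 ≈ -10611.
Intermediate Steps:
N(h) = 6*√(2 + h³) (N(h) = 6*√(h*h² + 2) = 6*√(h³ + 2) = 6*√(2 + h³))
((10 + N(0))*(5 + 9))*(-41) = ((10 + 6*√(2 + 0³))*(5 + 9))*(-41) = ((10 + 6*√(2 + 0))*14)*(-41) = ((10 + 6*√2)*14)*(-41) = (140 + 84*√2)*(-41) = -5740 - 3444*√2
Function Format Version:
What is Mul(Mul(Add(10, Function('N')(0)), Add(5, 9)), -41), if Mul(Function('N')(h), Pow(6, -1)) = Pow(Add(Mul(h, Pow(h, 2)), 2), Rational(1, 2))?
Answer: Add(-5740, Mul(-3444, Pow(2, Rational(1, 2)))) ≈ -10611.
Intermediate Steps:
Function('N')(h) = Mul(6, Pow(Add(2, Pow(h, 3)), Rational(1, 2))) (Function('N')(h) = Mul(6, Pow(Add(Mul(h, Pow(h, 2)), 2), Rational(1, 2))) = Mul(6, Pow(Add(Pow(h, 3), 2), Rational(1, 2))) = Mul(6, Pow(Add(2, Pow(h, 3)), Rational(1, 2))))
Mul(Mul(Add(10, Function('N')(0)), Add(5, 9)), -41) = Mul(Mul(Add(10, Mul(6, Pow(Add(2, Pow(0, 3)), Rational(1, 2)))), Add(5, 9)), -41) = Mul(Mul(Add(10, Mul(6, Pow(Add(2, 0), Rational(1, 2)))), 14), -41) = Mul(Mul(Add(10, Mul(6, Pow(2, Rational(1, 2)))), 14), -41) = Mul(Add(140, Mul(84, Pow(2, Rational(1, 2)))), -41) = Add(-5740, Mul(-3444, Pow(2, Rational(1, 2))))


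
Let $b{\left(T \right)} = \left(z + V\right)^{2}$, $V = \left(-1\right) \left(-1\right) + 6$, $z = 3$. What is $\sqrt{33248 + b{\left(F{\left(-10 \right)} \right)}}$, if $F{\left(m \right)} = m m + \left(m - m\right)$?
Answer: $2 \sqrt{8337} \approx 182.61$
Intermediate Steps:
$V = 7$ ($V = 1 + 6 = 7$)
$F{\left(m \right)} = m^{2}$ ($F{\left(m \right)} = m^{2} + 0 = m^{2}$)
$b{\left(T \right)} = 100$ ($b{\left(T \right)} = \left(3 + 7\right)^{2} = 10^{2} = 100$)
$\sqrt{33248 + b{\left(F{\left(-10 \right)} \right)}} = \sqrt{33248 + 100} = \sqrt{33348} = 2 \sqrt{8337}$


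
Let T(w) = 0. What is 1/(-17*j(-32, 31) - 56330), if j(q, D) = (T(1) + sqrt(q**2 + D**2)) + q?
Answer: -55786/3111504131 + 17*sqrt(1985)/3111504131 ≈ -1.7686e-5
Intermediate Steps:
j(q, D) = q + sqrt(D**2 + q**2) (j(q, D) = (0 + sqrt(q**2 + D**2)) + q = (0 + sqrt(D**2 + q**2)) + q = sqrt(D**2 + q**2) + q = q + sqrt(D**2 + q**2))
1/(-17*j(-32, 31) - 56330) = 1/(-17*(-32 + sqrt(31**2 + (-32)**2)) - 56330) = 1/(-17*(-32 + sqrt(961 + 1024)) - 56330) = 1/(-17*(-32 + sqrt(1985)) - 56330) = 1/((544 - 17*sqrt(1985)) - 56330) = 1/(-55786 - 17*sqrt(1985))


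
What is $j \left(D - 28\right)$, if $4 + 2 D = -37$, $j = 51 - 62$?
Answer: $\frac{1067}{2} \approx 533.5$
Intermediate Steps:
$j = -11$ ($j = 51 - 62 = -11$)
$D = - \frac{41}{2}$ ($D = -2 + \frac{1}{2} \left(-37\right) = -2 - \frac{37}{2} = - \frac{41}{2} \approx -20.5$)
$j \left(D - 28\right) = - 11 \left(- \frac{41}{2} - 28\right) = \left(-11\right) \left(- \frac{97}{2}\right) = \frac{1067}{2}$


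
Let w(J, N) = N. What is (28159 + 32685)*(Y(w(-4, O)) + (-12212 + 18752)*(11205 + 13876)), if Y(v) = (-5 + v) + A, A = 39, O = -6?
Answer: 9980227204192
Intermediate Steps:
Y(v) = 34 + v (Y(v) = (-5 + v) + 39 = 34 + v)
(28159 + 32685)*(Y(w(-4, O)) + (-12212 + 18752)*(11205 + 13876)) = (28159 + 32685)*((34 - 6) + (-12212 + 18752)*(11205 + 13876)) = 60844*(28 + 6540*25081) = 60844*(28 + 164029740) = 60844*164029768 = 9980227204192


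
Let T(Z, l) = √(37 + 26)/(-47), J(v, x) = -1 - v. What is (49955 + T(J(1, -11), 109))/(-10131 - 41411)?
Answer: -49955/51542 + 3*√7/2422474 ≈ -0.96921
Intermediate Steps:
T(Z, l) = -3*√7/47 (T(Z, l) = √63*(-1/47) = (3*√7)*(-1/47) = -3*√7/47)
(49955 + T(J(1, -11), 109))/(-10131 - 41411) = (49955 - 3*√7/47)/(-10131 - 41411) = (49955 - 3*√7/47)/(-51542) = (49955 - 3*√7/47)*(-1/51542) = -49955/51542 + 3*√7/2422474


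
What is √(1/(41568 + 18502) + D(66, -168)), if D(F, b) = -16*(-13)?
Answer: √750548279270/60070 ≈ 14.422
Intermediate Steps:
D(F, b) = 208
√(1/(41568 + 18502) + D(66, -168)) = √(1/(41568 + 18502) + 208) = √(1/60070 + 208) = √(12494561/60070) = √750548279270/60070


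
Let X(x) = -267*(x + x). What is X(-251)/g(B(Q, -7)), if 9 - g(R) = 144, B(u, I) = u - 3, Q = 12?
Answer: -44678/45 ≈ -992.84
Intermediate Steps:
B(u, I) = -3 + u
g(R) = -135 (g(R) = 9 - 1*144 = 9 - 144 = -135)
X(x) = -534*x
X(-251)/g(B(Q, -7)) = -534*(-251)/(-135) = 134034*(-1/135) = -44678/45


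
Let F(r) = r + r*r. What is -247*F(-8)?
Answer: -13832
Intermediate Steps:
F(r) = r + r**2
-247*F(-8) = -(-1976)*(1 - 8) = -(-1976)*(-7) = -247*56 = -13832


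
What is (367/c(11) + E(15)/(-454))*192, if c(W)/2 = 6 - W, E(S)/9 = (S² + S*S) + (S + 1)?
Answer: -10010784/1135 ≈ -8820.1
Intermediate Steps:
E(S) = 9 + 9*S + 18*S² (E(S) = 9*((S² + S*S) + (S + 1)) = 9*((S² + S²) + (1 + S)) = 9*(2*S² + (1 + S)) = 9*(1 + S + 2*S²) = 9 + 9*S + 18*S²)
c(W) = 12 - 2*W (c(W) = 2*(6 - W) = 12 - 2*W)
(367/c(11) + E(15)/(-454))*192 = (367/(12 - 2*11) + (9 + 9*15 + 18*15²)/(-454))*192 = (367/(12 - 22) + (9 + 135 + 18*225)*(-1/454))*192 = (367/(-10) + (9 + 135 + 4050)*(-1/454))*192 = (367*(-⅒) + 4194*(-1/454))*192 = (-367/10 - 2097/227)*192 = -104279/2270*192 = -10010784/1135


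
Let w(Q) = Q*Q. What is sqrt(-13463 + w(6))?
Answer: I*sqrt(13427) ≈ 115.87*I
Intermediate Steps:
w(Q) = Q**2
sqrt(-13463 + w(6)) = sqrt(-13463 + 6**2) = sqrt(-13463 + 36) = sqrt(-13427) = I*sqrt(13427)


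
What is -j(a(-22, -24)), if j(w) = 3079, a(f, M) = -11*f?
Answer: -3079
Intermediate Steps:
-j(a(-22, -24)) = -1*3079 = -3079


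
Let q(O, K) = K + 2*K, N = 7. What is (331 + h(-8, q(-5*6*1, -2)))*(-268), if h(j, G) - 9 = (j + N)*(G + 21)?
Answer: -87100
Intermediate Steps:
q(O, K) = 3*K
h(j, G) = 9 + (7 + j)*(21 + G) (h(j, G) = 9 + (j + 7)*(G + 21) = 9 + (7 + j)*(21 + G))
(331 + h(-8, q(-5*6*1, -2)))*(-268) = (331 + (156 + 7*(3*(-2)) + 21*(-8) + (3*(-2))*(-8)))*(-268) = (331 + (156 + 7*(-6) - 168 - 6*(-8)))*(-268) = (331 + (156 - 42 - 168 + 48))*(-268) = (331 - 6)*(-268) = 325*(-268) = -87100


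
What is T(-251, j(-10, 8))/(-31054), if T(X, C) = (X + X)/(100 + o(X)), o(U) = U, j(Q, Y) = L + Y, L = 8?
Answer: -251/2344577 ≈ -0.00010706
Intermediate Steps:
j(Q, Y) = 8 + Y
T(X, C) = 2*X/(100 + X) (T(X, C) = (X + X)/(100 + X) = (2*X)/(100 + X) = 2*X/(100 + X))
T(-251, j(-10, 8))/(-31054) = (2*(-251)/(100 - 251))/(-31054) = (2*(-251)/(-151))*(-1/31054) = (2*(-251)*(-1/151))*(-1/31054) = (502/151)*(-1/31054) = -251/2344577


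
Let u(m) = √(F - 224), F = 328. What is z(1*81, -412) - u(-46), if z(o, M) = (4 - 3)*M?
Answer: -412 - 2*√26 ≈ -422.20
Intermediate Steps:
u(m) = 2*√26 (u(m) = √(328 - 224) = √104 = 2*√26)
z(o, M) = M (z(o, M) = 1*M = M)
z(1*81, -412) - u(-46) = -412 - 2*√26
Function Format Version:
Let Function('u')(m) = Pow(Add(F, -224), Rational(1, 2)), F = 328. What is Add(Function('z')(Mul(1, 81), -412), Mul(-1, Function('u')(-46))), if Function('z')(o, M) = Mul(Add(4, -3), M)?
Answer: Add(-412, Mul(-2, Pow(26, Rational(1, 2)))) ≈ -422.20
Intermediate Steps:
Function('u')(m) = Mul(2, Pow(26, Rational(1, 2))) (Function('u')(m) = Pow(Add(328, -224), Rational(1, 2)) = Pow(104, Rational(1, 2)) = Mul(2, Pow(26, Rational(1, 2))))
Function('z')(o, M) = M (Function('z')(o, M) = Mul(1, M) = M)
Add(Function('z')(Mul(1, 81), -412), Mul(-1, Function('u')(-46))) = Add(-412, Mul(-1, Mul(2, Pow(26, Rational(1, 2))))) = Add(-412, Mul(-2, Pow(26, Rational(1, 2))))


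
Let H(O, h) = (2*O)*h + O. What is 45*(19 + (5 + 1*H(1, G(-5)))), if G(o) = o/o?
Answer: 1215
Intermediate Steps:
G(o) = 1
H(O, h) = O + 2*O*h (H(O, h) = 2*O*h + O = O + 2*O*h)
45*(19 + (5 + 1*H(1, G(-5)))) = 45*(19 + (5 + 1*(1*(1 + 2*1)))) = 45*(19 + (5 + 1*(1*(1 + 2)))) = 45*(19 + (5 + 1*(1*3))) = 45*(19 + (5 + 1*3)) = 45*(19 + (5 + 3)) = 45*(19 + 8) = 45*27 = 1215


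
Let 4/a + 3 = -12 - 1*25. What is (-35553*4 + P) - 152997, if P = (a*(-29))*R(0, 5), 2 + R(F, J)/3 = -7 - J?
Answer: -1476654/5 ≈ -2.9533e+5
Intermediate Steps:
R(F, J) = -27 - 3*J (R(F, J) = -6 + 3*(-7 - J) = -6 + (-21 - 3*J) = -27 - 3*J)
a = -1/10 (a = 4/(-3 + (-12 - 1*25)) = 4/(-3 + (-12 - 25)) = 4/(-3 - 37) = 4/(-40) = 4*(-1/40) = -1/10 ≈ -0.10000)
P = -609/5 (P = (-1/10*(-29))*(-27 - 3*5) = 29*(-27 - 15)/10 = (29/10)*(-42) = -609/5 ≈ -121.80)
(-35553*4 + P) - 152997 = (-35553*4 - 609/5) - 152997 = (-142212 - 609/5) - 152997 = -711669/5 - 152997 = -1476654/5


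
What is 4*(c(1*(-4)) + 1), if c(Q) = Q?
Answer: -12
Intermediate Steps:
4*(c(1*(-4)) + 1) = 4*(1*(-4) + 1) = 4*(-4 + 1) = 4*(-3) = -12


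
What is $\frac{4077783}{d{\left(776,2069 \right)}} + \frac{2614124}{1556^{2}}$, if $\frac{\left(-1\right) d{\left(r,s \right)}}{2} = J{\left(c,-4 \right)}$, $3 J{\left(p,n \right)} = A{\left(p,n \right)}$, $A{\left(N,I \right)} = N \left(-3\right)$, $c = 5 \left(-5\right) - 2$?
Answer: $- \frac{45707065087}{605284} \approx -75513.0$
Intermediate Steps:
$c = -27$ ($c = -25 - 2 = -27$)
$A{\left(N,I \right)} = - 3 N$
$J{\left(p,n \right)} = - p$ ($J{\left(p,n \right)} = \frac{\left(-3\right) p}{3} = - p$)
$d{\left(r,s \right)} = -54$ ($d{\left(r,s \right)} = - 2 \left(\left(-1\right) \left(-27\right)\right) = \left(-2\right) 27 = -54$)
$\frac{4077783}{d{\left(776,2069 \right)}} + \frac{2614124}{1556^{2}} = \frac{4077783}{-54} + \frac{2614124}{1556^{2}} = 4077783 \left(- \frac{1}{54}\right) + \frac{2614124}{2421136} = - \frac{151029}{2} + 2614124 \cdot \frac{1}{2421136} = - \frac{151029}{2} + \frac{653531}{605284} = - \frac{45707065087}{605284}$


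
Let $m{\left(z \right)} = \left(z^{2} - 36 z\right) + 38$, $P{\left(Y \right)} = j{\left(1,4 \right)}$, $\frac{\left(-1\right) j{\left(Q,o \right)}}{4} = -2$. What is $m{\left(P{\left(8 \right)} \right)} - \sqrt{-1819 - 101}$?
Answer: $-186 - 8 i \sqrt{30} \approx -186.0 - 43.818 i$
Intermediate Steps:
$j{\left(Q,o \right)} = 8$ ($j{\left(Q,o \right)} = \left(-4\right) \left(-2\right) = 8$)
$P{\left(Y \right)} = 8$
$m{\left(z \right)} = 38 + z^{2} - 36 z$
$m{\left(P{\left(8 \right)} \right)} - \sqrt{-1819 - 101} = \left(38 + 8^{2} - 288\right) - \sqrt{-1819 - 101} = \left(38 + 64 - 288\right) - \sqrt{-1920} = -186 - 8 i \sqrt{30}$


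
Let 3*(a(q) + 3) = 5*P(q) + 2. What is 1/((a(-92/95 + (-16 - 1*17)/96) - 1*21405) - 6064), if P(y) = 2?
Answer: -1/27468 ≈ -3.6406e-5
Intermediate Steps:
a(q) = 1 (a(q) = -3 + (5*2 + 2)/3 = -3 + (10 + 2)/3 = -3 + (1/3)*12 = -3 + 4 = 1)
1/((a(-92/95 + (-16 - 1*17)/96) - 1*21405) - 6064) = 1/((1 - 1*21405) - 6064) = 1/((1 - 21405) - 6064) = 1/(-21404 - 6064) = 1/(-27468) = -1/27468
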